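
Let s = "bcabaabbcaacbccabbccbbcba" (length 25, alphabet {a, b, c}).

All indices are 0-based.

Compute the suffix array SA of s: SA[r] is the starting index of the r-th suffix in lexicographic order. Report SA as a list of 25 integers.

[24, 4, 9, 2, 5, 15, 10, 23, 3, 6, 20, 16, 7, 0, 21, 12, 17, 8, 1, 14, 22, 19, 11, 13, 18]

sorted suffixes:
  #0 SA[0]=24  'a'
  #1 SA[1]=4  'aabbcaacbccabbccbbcba'
  #2 SA[2]=9  'aacbccabbccbbcba'
  #3 SA[3]=2  'abaabbcaacbccabbccbbcba'
  #4 SA[4]=5  'abbcaacbccabbccbbcba'
  #5 SA[5]=15  'abbccbbcba'
  #6 SA[6]=10  'acbccabbccbbcba'
  #7 SA[7]=23  'ba'
  #8 SA[8]=3  'baabbcaacbccabbccbbcba'
  #9 SA[9]=6  'bbcaacbccabbccbbcba'
  #10 SA[10]=20  'bbcba'
  #11 SA[11]=16  'bbccbbcba'
  #12 SA[12]=7  'bcaacbccabbccbbcba'
  #13 SA[13]=0  'bcabaabbcaacbccabbccbbcba'
  #14 SA[14]=21  'bcba'
  #15 SA[15]=12  'bccabbccbbcba'
  #16 SA[16]=17  'bccbbcba'
  #17 SA[17]=8  'caacbccabbccbbcba'
  #18 SA[18]=1  'cabaabbcaacbccabbccbbcba'
  #19 SA[19]=14  'cabbccbbcba'
  #20 SA[20]=22  'cba'
  #21 SA[21]=19  'cbbcba'
  #22 SA[22]=11  'cbccabbccbbcba'
  #23 SA[23]=13  'ccabbccbbcba'
  #24 SA[24]=18  'ccbbcba'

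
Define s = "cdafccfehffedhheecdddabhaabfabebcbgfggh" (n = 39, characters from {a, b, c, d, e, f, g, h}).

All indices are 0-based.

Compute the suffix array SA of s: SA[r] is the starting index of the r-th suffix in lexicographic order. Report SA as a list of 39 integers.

[24, 28, 25, 21, 2, 31, 29, 26, 33, 22, 32, 4, 0, 17, 5, 20, 1, 19, 18, 12, 30, 16, 11, 15, 7, 27, 3, 10, 6, 9, 35, 34, 36, 37, 38, 23, 14, 8, 13]

sorted suffixes:
  #0 SA[0]=24  'aabfabebcbgfggh'
  #1 SA[1]=28  'abebcbgfggh'
  #2 SA[2]=25  'abfabebcbgfggh'
  #3 SA[3]=21  'abhaabfabebcbgfggh'
  #4 SA[4]=2  'afccfehffedhheecdddabhaabfabebcbgfggh'
  #5 SA[5]=31  'bcbgfggh'
  #6 SA[6]=29  'bebcbgfggh'
  #7 SA[7]=26  'bfabebcbgfggh'
  #8 SA[8]=33  'bgfggh'
  #9 SA[9]=22  'bhaabfabebcbgfggh'
  #10 SA[10]=32  'cbgfggh'
  #11 SA[11]=4  'ccfehffedhheecdddabhaabfabebcbgfggh'
  #12 SA[12]=0  'cdafccfehffedhheecdddabhaabfabebcbgfggh'
  #13 SA[13]=17  'cdddabhaabfabebcbgfggh'
  #14 SA[14]=5  'cfehffedhheecdddabhaabfabebcbgfggh'
  #15 SA[15]=20  'dabhaabfabebcbgfggh'
  #16 SA[16]=1  'dafccfehffedhheecdddabhaabfabebcbgfggh'
  #17 SA[17]=19  'ddabhaabfabebcbgfggh'
  #18 SA[18]=18  'dddabhaabfabebcbgfggh'
  #19 SA[19]=12  'dhheecdddabhaabfabebcbgfggh'
  #20 SA[20]=30  'ebcbgfggh'
  #21 SA[21]=16  'ecdddabhaabfabebcbgfggh'
  #22 SA[22]=11  'edhheecdddabhaabfabebcbgfggh'
  #23 SA[23]=15  'eecdddabhaabfabebcbgfggh'
  #24 SA[24]=7  'ehffedhheecdddabhaabfabebcbgfggh'
  #25 SA[25]=27  'fabebcbgfggh'
  #26 SA[26]=3  'fccfehffedhheecdddabhaabfabebcbgfggh'
  #27 SA[27]=10  'fedhheecdddabhaabfabebcbgfggh'
  #28 SA[28]=6  'fehffedhheecdddabhaabfabebcbgfggh'
  #29 SA[29]=9  'ffedhheecdddabhaabfabebcbgfggh'
  #30 SA[30]=35  'fggh'
  #31 SA[31]=34  'gfggh'
  #32 SA[32]=36  'ggh'
  #33 SA[33]=37  'gh'
  #34 SA[34]=38  'h'
  #35 SA[35]=23  'haabfabebcbgfggh'
  #36 SA[36]=14  'heecdddabhaabfabebcbgfggh'
  #37 SA[37]=8  'hffedhheecdddabhaabfabebcbgfggh'
  #38 SA[38]=13  'hheecdddabhaabfabebcbgfggh'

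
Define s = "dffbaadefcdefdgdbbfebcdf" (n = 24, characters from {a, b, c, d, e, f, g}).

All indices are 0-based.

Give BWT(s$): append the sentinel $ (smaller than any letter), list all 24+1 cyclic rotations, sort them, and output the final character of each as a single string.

rank  rotation                   last
    0  $dffbaadefcdefdgdbbfebcdf  f
    1  aadefcdefdgdbbfebcdf$dffb  b
    2  adefcdefdgdbbfebcdf$dffba  a
    3  baadefcdefdgdbbfebcdf$dff  f
    4  bbfebcdf$dffbaadefcdefdgd  d
    5  bcdf$dffbaadefcdefdgdbbfe  e
    6  bfebcdf$dffbaadefcdefdgdb  b
    7  cdefdgdbbfebcdf$dffbaadef  f
    8  cdf$dffbaadefcdefdgdbbfeb  b
    9  dbbfebcdf$dffbaadefcdefdg  g
   10  defcdefdgdbbfebcdf$dffbaa  a
   11  defdgdbbfebcdf$dffbaadefc  c
   12  df$dffbaadefcdefdgdbbfebc  c
   13  dffbaadefcdefdgdbbfebcdf$  $
   14  dgdbbfebcdf$dffbaadefcdef  f
   15  ebcdf$dffbaadefcdefdgdbbf  f
   16  efcdefdgdbbfebcdf$dffbaad  d
   17  efdgdbbfebcdf$dffbaadefcd  d
   18  f$dffbaadefcdefdgdbbfebcd  d
   19  fbaadefcdefdgdbbfebcdf$df  f
   20  fcdefdgdbbfebcdf$dffbaade  e
   21  fdgdbbfebcdf$dffbaadefcde  e
   22  febcdf$dffbaadefcdefdgdbb  b
   23  ffbaadefcdefdgdbbfebcdf$d  d
   24  gdbbfebcdf$dffbaadefcdefd  d

fbafdebfbgacc$ffdddfeebdd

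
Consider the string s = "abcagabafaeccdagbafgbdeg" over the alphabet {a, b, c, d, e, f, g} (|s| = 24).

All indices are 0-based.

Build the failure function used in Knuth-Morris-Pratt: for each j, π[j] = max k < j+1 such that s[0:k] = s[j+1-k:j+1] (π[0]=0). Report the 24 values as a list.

π[0] = 0
j=1 s[j]='b': π[1]=0 (border '')
j=2 s[j]='c': π[2]=0 (border '')
j=3 s[j]='a': π[3]=1 (border 'a')
j=4 s[j]='g': k: 1→0; π[4]=0 (border '')
j=5 s[j]='a': π[5]=1 (border 'a')
j=6 s[j]='b': π[6]=2 (border 'ab')
j=7 s[j]='a': k: 2→0; π[7]=1 (border 'a')
j=8 s[j]='f': k: 1→0; π[8]=0 (border '')
j=9 s[j]='a': π[9]=1 (border 'a')
j=10 s[j]='e': k: 1→0; π[10]=0 (border '')
j=11 s[j]='c': π[11]=0 (border '')
j=12 s[j]='c': π[12]=0 (border '')
j=13 s[j]='d': π[13]=0 (border '')
j=14 s[j]='a': π[14]=1 (border 'a')
j=15 s[j]='g': k: 1→0; π[15]=0 (border '')
j=16 s[j]='b': π[16]=0 (border '')
j=17 s[j]='a': π[17]=1 (border 'a')
j=18 s[j]='f': k: 1→0; π[18]=0 (border '')
j=19 s[j]='g': π[19]=0 (border '')
j=20 s[j]='b': π[20]=0 (border '')
j=21 s[j]='d': π[21]=0 (border '')
j=22 s[j]='e': π[22]=0 (border '')
j=23 s[j]='g': π[23]=0 (border '')

[0, 0, 0, 1, 0, 1, 2, 1, 0, 1, 0, 0, 0, 0, 1, 0, 0, 1, 0, 0, 0, 0, 0, 0]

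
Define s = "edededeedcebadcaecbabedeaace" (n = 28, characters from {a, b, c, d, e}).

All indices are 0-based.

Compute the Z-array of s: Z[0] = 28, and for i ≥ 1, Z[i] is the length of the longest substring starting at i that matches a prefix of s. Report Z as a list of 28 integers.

[28, 0, 5, 0, 3, 0, 1, 2, 0, 0, 1, 0, 0, 0, 0, 0, 1, 0, 0, 0, 0, 3, 0, 1, 0, 0, 0, 1]

Z[0]=28
i=1: fresh scan; Z[1]=0
i=2: fresh scan; Z[2]=5 grow→box=[2,7)
i=3: min(r-i=4, Z[1]=0)=0; Z[3]=0
i=4: min(r-i=3, Z[2]=5)=3; Z[4]=3
i=5: min(r-i=2, Z[3]=0)=0; Z[5]=0
i=6: min(r-i=1, Z[4]=3)=1; Z[6]=1
i=7: fresh scan; Z[7]=2 grow→box=[7,9)
i=8: min(r-i=1, Z[1]=0)=0; Z[8]=0
i=9: fresh scan; Z[9]=0
i=10: fresh scan; Z[10]=1 grow→box=[10,11)
i=11: fresh scan; Z[11]=0
i=12: fresh scan; Z[12]=0
i=13: fresh scan; Z[13]=0
i=14: fresh scan; Z[14]=0
i=15: fresh scan; Z[15]=0
i=16: fresh scan; Z[16]=1 grow→box=[16,17)
i=17: fresh scan; Z[17]=0
i=18: fresh scan; Z[18]=0
i=19: fresh scan; Z[19]=0
i=20: fresh scan; Z[20]=0
i=21: fresh scan; Z[21]=3 grow→box=[21,24)
i=22: min(r-i=2, Z[1]=0)=0; Z[22]=0
i=23: min(r-i=1, Z[2]=5)=1; Z[23]=1
i=24: fresh scan; Z[24]=0
i=25: fresh scan; Z[25]=0
i=26: fresh scan; Z[26]=0
i=27: fresh scan; Z[27]=1 grow→box=[27,28)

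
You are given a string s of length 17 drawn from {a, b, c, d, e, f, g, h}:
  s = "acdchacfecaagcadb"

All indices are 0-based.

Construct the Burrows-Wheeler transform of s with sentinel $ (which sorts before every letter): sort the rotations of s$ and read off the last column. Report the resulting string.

bc$hcadegaadacfcac

rank  rotation            last
    0  $acdchacfecaagcadb  b
    1  aagcadb$acdchacfec  c
    2  acdchacfecaagcadb$  $
    3  acfecaagcadb$acdch  h
    4  adb$acdchacfecaagc  c
    5  agcadb$acdchacfeca  a
    6  b$acdchacfecaagcad  d
    7  caagcadb$acdchacfe  e
    8  cadb$acdchacfecaag  g
    9  cdchacfecaagcadb$a  a
   10  cfecaagcadb$acdcha  a
   11  chacfecaagcadb$acd  d
   12  db$acdchacfecaagca  a
   13  dchacfecaagcadb$ac  c
   14  ecaagcadb$acdchacf  f
   15  fecaagcadb$acdchac  c
   16  gcadb$acdchacfecaa  a
   17  hacfecaagcadb$acdc  c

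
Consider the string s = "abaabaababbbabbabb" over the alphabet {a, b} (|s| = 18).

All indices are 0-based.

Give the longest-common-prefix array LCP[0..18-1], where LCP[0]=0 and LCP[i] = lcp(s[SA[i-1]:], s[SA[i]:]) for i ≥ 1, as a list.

sorted suffixes:
  #0 SA[0]=2  'aabaababbbabbabb'
  #1 SA[1]=5  'aababbbabbabb'
  #2 SA[2]=0  'abaabaababbbabbabb'
  #3 SA[3]=3  'abaababbbabbabb'
  #4 SA[4]=6  'ababbbabbabb'
  #5 SA[5]=15  'abb'
  #6 SA[6]=12  'abbabb'
  #7 SA[7]=8  'abbbabbabb'
  #8 SA[8]=17  'b'
  #9 SA[9]=1  'baabaababbbabbabb'
  #10 SA[10]=4  'baababbbabbabb'
  #11 SA[11]=14  'babb'
  #12 SA[12]=11  'babbabb'
  #13 SA[13]=7  'babbbabbabb'
  #14 SA[14]=16  'bb'
  #15 SA[15]=13  'bbabb'
  #16 SA[16]=10  'bbabbabb'
  #17 SA[17]=9  'bbbabbabb'

SA = [2, 5, 0, 3, 6, 15, 12, 8, 17, 1, 4, 14, 11, 7, 16, 13, 10, 9]
rank  pair      lcp
   1  s[2:],s[5:]  4  'aaba'
   2  s[5:],s[0:]  1  'a'
   3  s[0:],s[3:]  6  'abaaba'
   4  s[3:],s[6:]  3  'aba'
   5  s[6:],s[15:]  2  'ab'
   6  s[15:],s[12:]  3  'abb'
   7  s[12:],s[8:]  3  'abb'
   8  s[8:],s[17:]  0  ''
   9  s[17:],s[1:]  1  'b'
  10  s[1:],s[4:]  5  'baaba'
  11  s[4:],s[14:]  2  'ba'
  12  s[14:],s[11:]  4  'babb'
  13  s[11:],s[7:]  4  'babb'
  14  s[7:],s[16:]  1  'b'
  15  s[16:],s[13:]  2  'bb'
  16  s[13:],s[10:]  5  'bbabb'
  17  s[10:],s[9:]  2  'bb'

[0, 4, 1, 6, 3, 2, 3, 3, 0, 1, 5, 2, 4, 4, 1, 2, 5, 2]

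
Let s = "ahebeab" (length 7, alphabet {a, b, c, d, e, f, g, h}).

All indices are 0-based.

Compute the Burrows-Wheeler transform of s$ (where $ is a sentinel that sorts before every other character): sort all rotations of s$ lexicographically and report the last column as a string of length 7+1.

be$aebha

rank  rotation  last
    0  $ahebeab  b
    1  ab$ahebe  e
    2  ahebeab$  $
    3  b$ahebea  a
    4  beab$ahe  e
    5  eab$aheb  b
    6  ebeab$ah  h
    7  hebeab$a  a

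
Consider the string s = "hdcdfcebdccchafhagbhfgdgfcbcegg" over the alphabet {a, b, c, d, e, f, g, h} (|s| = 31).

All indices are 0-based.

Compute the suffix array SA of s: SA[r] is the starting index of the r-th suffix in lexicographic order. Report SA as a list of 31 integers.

rank→(start, suffix):
  0 → (13, 'afhagbhfgdgfcbcegg')
  1 → (16, 'agbhfgdgfcbcegg')
  2 → (26, 'bcegg')
  3 → (7, 'bdccchafhagbhfgdgfcbcegg')
  4 → (18, 'bhfgdgfcbcegg')
  5 → (25, 'cbcegg')
  6 → (9, 'ccchafhagbhfgdgfcbcegg')
  7 → (10, 'cchafhagbhfgdgfcbcegg')
  8 → (2, 'cdfcebdccchafhagbhfgdgfcbcegg')
  9 → (5, 'cebdccchafhagbhfgdgfcbcegg')
  10 → (27, 'cegg')
  11 → (11, 'chafhagbhfgdgfcbcegg')
  12 → (8, 'dccchafhagbhfgdgfcbcegg')
  13 → (1, 'dcdfcebdccchafhagbhfgdgfcbcegg')
  14 → (3, 'dfcebdccchafhagbhfgdgfcbcegg')
  15 → (22, 'dgfcbcegg')
  16 → (6, 'ebdccchafhagbhfgdgfcbcegg')
  17 → (28, 'egg')
  18 → (24, 'fcbcegg')
  19 → (4, 'fcebdccchafhagbhfgdgfcbcegg')
  20 → (20, 'fgdgfcbcegg')
  21 → (14, 'fhagbhfgdgfcbcegg')
  22 → (30, 'g')
  23 → (17, 'gbhfgdgfcbcegg')
  24 → (21, 'gdgfcbcegg')
  25 → (23, 'gfcbcegg')
  26 → (29, 'gg')
  27 → (12, 'hafhagbhfgdgfcbcegg')
  28 → (15, 'hagbhfgdgfcbcegg')
  29 → (0, 'hdcdfcebdccchafhagbhfgdgfcbcegg')
  30 → (19, 'hfgdgfcbcegg')

[13, 16, 26, 7, 18, 25, 9, 10, 2, 5, 27, 11, 8, 1, 3, 22, 6, 28, 24, 4, 20, 14, 30, 17, 21, 23, 29, 12, 15, 0, 19]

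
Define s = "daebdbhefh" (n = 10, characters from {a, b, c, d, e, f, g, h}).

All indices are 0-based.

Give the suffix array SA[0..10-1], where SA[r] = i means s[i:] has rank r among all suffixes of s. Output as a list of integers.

rank | idx | suffix
   0 |   1 | aebdbhefh
   1 |   3 | bdbhefh
   2 |   5 | bhefh
   3 |   0 | daebdbhefh
   4 |   4 | dbhefh
   5 |   2 | ebdbhefh
   6 |   7 | efh
   7 |   8 | fh
   8 |   9 | h
   9 |   6 | hefh

[1, 3, 5, 0, 4, 2, 7, 8, 9, 6]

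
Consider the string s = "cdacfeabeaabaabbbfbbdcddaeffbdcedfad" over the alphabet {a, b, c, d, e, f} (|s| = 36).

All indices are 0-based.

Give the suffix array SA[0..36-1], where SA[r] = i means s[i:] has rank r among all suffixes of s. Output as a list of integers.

sorted suffixes:
  #0 SA[0]=9  'aabaabbbfbbdcddaeffbdcedfad'
  #1 SA[1]=12  'aabbbfbbdcddaeffbdcedfad'
  #2 SA[2]=10  'abaabbbfbbdcddaeffbdcedfad'
  #3 SA[3]=13  'abbbfbbdcddaeffbdcedfad'
  #4 SA[4]=6  'abeaabaabbbfbbdcddaeffbdcedfad'
  #5 SA[5]=2  'acfeabeaabaabbbfbbdcddaeffbdcedfad'
  #6 SA[6]=34  'ad'
  #7 SA[7]=24  'aeffbdcedfad'
  #8 SA[8]=11  'baabbbfbbdcddaeffbdcedfad'
  #9 SA[9]=14  'bbbfbbdcddaeffbdcedfad'
  #10 SA[10]=18  'bbdcddaeffbdcedfad'
  #11 SA[11]=15  'bbfbbdcddaeffbdcedfad'
  #12 SA[12]=19  'bdcddaeffbdcedfad'
  #13 SA[13]=28  'bdcedfad'
  #14 SA[14]=7  'beaabaabbbfbbdcddaeffbdcedfad'
  #15 SA[15]=16  'bfbbdcddaeffbdcedfad'
  #16 SA[16]=0  'cdacfeabeaabaabbbfbbdcddaeffbdcedfad'
  #17 SA[17]=21  'cddaeffbdcedfad'
  #18 SA[18]=30  'cedfad'
  #19 SA[19]=3  'cfeabeaabaabbbfbbdcddaeffbdcedfad'
  #20 SA[20]=35  'd'
  #21 SA[21]=1  'dacfeabeaabaabbbfbbdcddaeffbdcedfad'
  #22 SA[22]=23  'daeffbdcedfad'
  #23 SA[23]=20  'dcddaeffbdcedfad'
  #24 SA[24]=29  'dcedfad'
  #25 SA[25]=22  'ddaeffbdcedfad'
  #26 SA[26]=32  'dfad'
  #27 SA[27]=8  'eaabaabbbfbbdcddaeffbdcedfad'
  #28 SA[28]=5  'eabeaabaabbbfbbdcddaeffbdcedfad'
  #29 SA[29]=31  'edfad'
  #30 SA[30]=25  'effbdcedfad'
  #31 SA[31]=33  'fad'
  #32 SA[32]=17  'fbbdcddaeffbdcedfad'
  #33 SA[33]=27  'fbdcedfad'
  #34 SA[34]=4  'feabeaabaabbbfbbdcddaeffbdcedfad'
  #35 SA[35]=26  'ffbdcedfad'

[9, 12, 10, 13, 6, 2, 34, 24, 11, 14, 18, 15, 19, 28, 7, 16, 0, 21, 30, 3, 35, 1, 23, 20, 29, 22, 32, 8, 5, 31, 25, 33, 17, 27, 4, 26]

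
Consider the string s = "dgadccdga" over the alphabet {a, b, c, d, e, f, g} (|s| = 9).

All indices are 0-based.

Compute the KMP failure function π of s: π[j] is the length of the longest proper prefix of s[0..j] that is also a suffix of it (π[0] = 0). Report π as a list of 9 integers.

π[0] = 0
j=1 s[j]='g': π[1]=0 (border '')
j=2 s[j]='a': π[2]=0 (border '')
j=3 s[j]='d': π[3]=1 (border 'd')
j=4 s[j]='c': k: 1→0; π[4]=0 (border '')
j=5 s[j]='c': π[5]=0 (border '')
j=6 s[j]='d': π[6]=1 (border 'd')
j=7 s[j]='g': π[7]=2 (border 'dg')
j=8 s[j]='a': π[8]=3 (border 'dga')

[0, 0, 0, 1, 0, 0, 1, 2, 3]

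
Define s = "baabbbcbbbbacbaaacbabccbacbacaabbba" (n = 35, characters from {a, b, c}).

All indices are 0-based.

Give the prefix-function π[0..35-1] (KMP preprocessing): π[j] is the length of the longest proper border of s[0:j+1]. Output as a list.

[0, 0, 0, 1, 1, 1, 0, 1, 1, 1, 1, 2, 0, 1, 2, 3, 0, 0, 1, 2, 1, 0, 0, 1, 2, 0, 1, 2, 0, 0, 0, 1, 1, 1, 2]

π[0] = 0
j=1 s[j]='a': π[1]=0 (border '')
j=2 s[j]='a': π[2]=0 (border '')
j=3 s[j]='b': π[3]=1 (border 'b')
j=4 s[j]='b': k: 1→0; π[4]=1 (border 'b')
j=5 s[j]='b': k: 1→0; π[5]=1 (border 'b')
j=6 s[j]='c': k: 1→0; π[6]=0 (border '')
j=7 s[j]='b': π[7]=1 (border 'b')
j=8 s[j]='b': k: 1→0; π[8]=1 (border 'b')
j=9 s[j]='b': k: 1→0; π[9]=1 (border 'b')
j=10 s[j]='b': k: 1→0; π[10]=1 (border 'b')
j=11 s[j]='a': π[11]=2 (border 'ba')
j=12 s[j]='c': k: 2→0; π[12]=0 (border '')
j=13 s[j]='b': π[13]=1 (border 'b')
j=14 s[j]='a': π[14]=2 (border 'ba')
j=15 s[j]='a': π[15]=3 (border 'baa')
j=16 s[j]='a': k: 3→0; π[16]=0 (border '')
j=17 s[j]='c': π[17]=0 (border '')
j=18 s[j]='b': π[18]=1 (border 'b')
j=19 s[j]='a': π[19]=2 (border 'ba')
j=20 s[j]='b': k: 2→0; π[20]=1 (border 'b')
j=21 s[j]='c': k: 1→0; π[21]=0 (border '')
j=22 s[j]='c': π[22]=0 (border '')
j=23 s[j]='b': π[23]=1 (border 'b')
j=24 s[j]='a': π[24]=2 (border 'ba')
j=25 s[j]='c': k: 2→0; π[25]=0 (border '')
j=26 s[j]='b': π[26]=1 (border 'b')
j=27 s[j]='a': π[27]=2 (border 'ba')
j=28 s[j]='c': k: 2→0; π[28]=0 (border '')
j=29 s[j]='a': π[29]=0 (border '')
j=30 s[j]='a': π[30]=0 (border '')
j=31 s[j]='b': π[31]=1 (border 'b')
j=32 s[j]='b': k: 1→0; π[32]=1 (border 'b')
j=33 s[j]='b': k: 1→0; π[33]=1 (border 'b')
j=34 s[j]='a': π[34]=2 (border 'ba')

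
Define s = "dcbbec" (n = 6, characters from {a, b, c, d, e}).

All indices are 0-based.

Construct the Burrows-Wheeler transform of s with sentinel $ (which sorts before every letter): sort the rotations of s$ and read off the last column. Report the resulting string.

rank  rotation last
    0  $dcbbec  c
    1  bbec$dc  c
    2  bec$dcb  b
    3  c$dcbbe  e
    4  cbbec$d  d
    5  dcbbec$  $
    6  ec$dcbb  b

ccbed$b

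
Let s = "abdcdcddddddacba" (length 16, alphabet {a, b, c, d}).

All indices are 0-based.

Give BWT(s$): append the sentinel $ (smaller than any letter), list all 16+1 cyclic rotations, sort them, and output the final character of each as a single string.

rank  rotation           last
    0  $abdcdcddddddacba  a
    1  a$abdcdcddddddacb  b
    2  abdcdcddddddacba$  $
    3  acba$abdcdcdddddd  d
    4  ba$abdcdcddddddac  c
    5  bdcdcddddddacba$a  a
    6  cba$abdcdcdddddda  a
    7  cdcddddddacba$abd  d
    8  cddddddacba$abdcd  d
    9  dacba$abdcdcddddd  d
   10  dcdcddddddacba$ab  b
   11  dcddddddacba$abdc  c
   12  ddacba$abdcdcdddd  d
   13  dddacba$abdcdcddd  d
   14  ddddacba$abdcdcdd  d
   15  dddddacba$abdcdcd  d
   16  ddddddacba$abdcdc  c

ab$dcaadddbcddddc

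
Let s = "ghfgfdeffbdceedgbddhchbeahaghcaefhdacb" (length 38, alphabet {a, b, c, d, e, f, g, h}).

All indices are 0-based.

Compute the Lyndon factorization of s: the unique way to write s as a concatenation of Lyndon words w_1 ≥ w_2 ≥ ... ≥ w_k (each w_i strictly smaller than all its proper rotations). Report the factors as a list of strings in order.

["gh", "fg", "f", "deff", "bdceedgbddhchbe", "ah", "aghc", "aefhd", "acb"]

emit factor 1: 'gh' (i=0, period=2)
emit factor 2: 'fg' (i=2, period=2)
emit factor 3: 'f' (i=4, period=1)
emit factor 4: 'deff' (i=5, period=4)
emit factor 5: 'bdceedgbddhchbe' (i=9, period=15)
emit factor 6: 'ah' (i=24, period=2)
emit factor 7: 'aghc' (i=26, period=4)
emit factor 8: 'aefhd' (i=30, period=5)
emit factor 9: 'acb' (i=35, period=3)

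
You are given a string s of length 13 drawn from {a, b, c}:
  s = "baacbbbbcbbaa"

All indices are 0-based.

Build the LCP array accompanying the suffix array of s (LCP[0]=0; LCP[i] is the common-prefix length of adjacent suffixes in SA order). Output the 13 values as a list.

[0, 1, 2, 1, 0, 3, 1, 2, 3, 2, 1, 0, 3]

rank | idx | suffix
   0 |  12 | a
   1 |  11 | aa
   2 |   1 | aacbbbbcbbaa
   3 |   2 | acbbbbcbbaa
   4 |  10 | baa
   5 |   0 | baacbbbbcbbaa
   6 |   9 | bbaa
   7 |   4 | bbbbcbbaa
   8 |   5 | bbbcbbaa
   9 |   6 | bbcbbaa
  10 |   7 | bcbbaa
  11 |   8 | cbbaa
  12 |   3 | cbbbbcbbaa

SA = [12, 11, 1, 2, 10, 0, 9, 4, 5, 6, 7, 8, 3]
i: (SA[i-1],SA[i]) lcp shared
  1: (12,11) 1 'a'
  2: (11,1) 2 'aa'
  3: (1,2) 1 'a'
  4: (2,10) 0 ''
  5: (10,0) 3 'baa'
  6: (0,9) 1 'b'
  7: (9,4) 2 'bb'
  8: (4,5) 3 'bbb'
  9: (5,6) 2 'bb'
  10: (6,7) 1 'b'
  11: (7,8) 0 ''
  12: (8,3) 3 'cbb'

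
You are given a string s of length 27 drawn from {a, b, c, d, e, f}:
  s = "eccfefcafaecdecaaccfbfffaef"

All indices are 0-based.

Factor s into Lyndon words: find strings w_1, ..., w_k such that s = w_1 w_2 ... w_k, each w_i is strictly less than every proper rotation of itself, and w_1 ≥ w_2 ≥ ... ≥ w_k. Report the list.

["e", "ccfef", "c", "af", "aecdec", "aaccfbfffaef"]

emit factor 1: 'e' (i=0, period=1)
emit factor 2: 'ccfef' (i=1, period=5)
emit factor 3: 'c' (i=6, period=1)
emit factor 4: 'af' (i=7, period=2)
emit factor 5: 'aecdec' (i=9, period=6)
emit factor 6: 'aaccfbfffaef' (i=15, period=12)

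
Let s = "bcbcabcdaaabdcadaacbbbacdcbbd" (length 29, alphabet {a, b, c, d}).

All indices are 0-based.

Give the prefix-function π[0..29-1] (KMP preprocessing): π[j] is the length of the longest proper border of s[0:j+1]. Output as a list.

π[0] = 0
j=1 s[j]='c': π[1]=0 (border '')
j=2 s[j]='b': π[2]=1 (border 'b')
j=3 s[j]='c': π[3]=2 (border 'bc')
j=4 s[j]='a': k: 2→0; π[4]=0 (border '')
j=5 s[j]='b': π[5]=1 (border 'b')
j=6 s[j]='c': π[6]=2 (border 'bc')
j=7 s[j]='d': k: 2→0; π[7]=0 (border '')
j=8 s[j]='a': π[8]=0 (border '')
j=9 s[j]='a': π[9]=0 (border '')
j=10 s[j]='a': π[10]=0 (border '')
j=11 s[j]='b': π[11]=1 (border 'b')
j=12 s[j]='d': k: 1→0; π[12]=0 (border '')
j=13 s[j]='c': π[13]=0 (border '')
j=14 s[j]='a': π[14]=0 (border '')
j=15 s[j]='d': π[15]=0 (border '')
j=16 s[j]='a': π[16]=0 (border '')
j=17 s[j]='a': π[17]=0 (border '')
j=18 s[j]='c': π[18]=0 (border '')
j=19 s[j]='b': π[19]=1 (border 'b')
j=20 s[j]='b': k: 1→0; π[20]=1 (border 'b')
j=21 s[j]='b': k: 1→0; π[21]=1 (border 'b')
j=22 s[j]='a': k: 1→0; π[22]=0 (border '')
j=23 s[j]='c': π[23]=0 (border '')
j=24 s[j]='d': π[24]=0 (border '')
j=25 s[j]='c': π[25]=0 (border '')
j=26 s[j]='b': π[26]=1 (border 'b')
j=27 s[j]='b': k: 1→0; π[27]=1 (border 'b')
j=28 s[j]='d': k: 1→0; π[28]=0 (border '')

[0, 0, 1, 2, 0, 1, 2, 0, 0, 0, 0, 1, 0, 0, 0, 0, 0, 0, 0, 1, 1, 1, 0, 0, 0, 0, 1, 1, 0]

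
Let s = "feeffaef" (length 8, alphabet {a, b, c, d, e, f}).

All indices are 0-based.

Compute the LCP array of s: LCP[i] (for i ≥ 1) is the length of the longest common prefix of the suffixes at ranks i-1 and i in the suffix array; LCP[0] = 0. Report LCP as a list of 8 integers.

[0, 0, 1, 2, 0, 1, 1, 1]

rank | idx | suffix
   0 |   5 | aef
   1 |   1 | eeffaef
   2 |   6 | ef
   3 |   2 | effaef
   4 |   7 | f
   5 |   4 | faef
   6 |   0 | feeffaef
   7 |   3 | ffaef

SA = [5, 1, 6, 2, 7, 4, 0, 3]
i: (SA[i-1],SA[i]) lcp shared
  1: (5,1) 0 ''
  2: (1,6) 1 'e'
  3: (6,2) 2 'ef'
  4: (2,7) 0 ''
  5: (7,4) 1 'f'
  6: (4,0) 1 'f'
  7: (0,3) 1 'f'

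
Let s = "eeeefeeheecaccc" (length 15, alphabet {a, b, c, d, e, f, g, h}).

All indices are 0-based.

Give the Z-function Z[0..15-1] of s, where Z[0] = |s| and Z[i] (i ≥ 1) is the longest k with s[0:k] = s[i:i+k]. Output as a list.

[15, 3, 2, 1, 0, 2, 1, 0, 2, 1, 0, 0, 0, 0, 0]

Z[0]=15
i=1: fresh scan; Z[1]=3 grow→box=[1,4)
i=2: min(r-i=2, Z[1]=3)=2; Z[2]=2
i=3: min(r-i=1, Z[2]=2)=1; Z[3]=1
i=4: fresh scan; Z[4]=0
i=5: fresh scan; Z[5]=2 grow→box=[5,7)
i=6: min(r-i=1, Z[1]=3)=1; Z[6]=1
i=7: fresh scan; Z[7]=0
i=8: fresh scan; Z[8]=2 grow→box=[8,10)
i=9: min(r-i=1, Z[1]=3)=1; Z[9]=1
i=10: fresh scan; Z[10]=0
i=11: fresh scan; Z[11]=0
i=12: fresh scan; Z[12]=0
i=13: fresh scan; Z[13]=0
i=14: fresh scan; Z[14]=0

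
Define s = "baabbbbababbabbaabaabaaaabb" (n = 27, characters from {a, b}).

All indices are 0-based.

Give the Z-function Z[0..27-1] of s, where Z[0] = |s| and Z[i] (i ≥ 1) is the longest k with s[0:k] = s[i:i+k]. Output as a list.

[27, 0, 0, 1, 1, 1, 2, 0, 2, 0, 1, 2, 0, 1, 4, 0, 0, 4, 0, 0, 3, 0, 0, 0, 0, 1, 1]

Z[0]=27
i=1: i≥r, start 0; Z[1]=0
i=2: i≥r, start 0; Z[2]=0
i=3: i≥r, start 0; Z[3]=1 grow→box=[3,4)
i=4: i≥r, start 0; Z[4]=1 grow→box=[4,5)
i=5: i≥r, start 0; Z[5]=1 grow→box=[5,6)
i=6: i≥r, start 0; Z[6]=2 grow→box=[6,8)
i=7: min(r-i=1, Z[1]=0)=0; Z[7]=0
i=8: i≥r, start 0; Z[8]=2 grow→box=[8,10)
i=9: min(r-i=1, Z[1]=0)=0; Z[9]=0
i=10: i≥r, start 0; Z[10]=1 grow→box=[10,11)
i=11: i≥r, start 0; Z[11]=2 grow→box=[11,13)
i=12: min(r-i=1, Z[1]=0)=0; Z[12]=0
i=13: i≥r, start 0; Z[13]=1 grow→box=[13,14)
i=14: i≥r, start 0; Z[14]=4 grow→box=[14,18)
i=15: min(r-i=3, Z[1]=0)=0; Z[15]=0
i=16: min(r-i=2, Z[2]=0)=0; Z[16]=0
i=17: min(r-i=1, Z[3]=1)=1; Z[17]=4 grow→box=[17,21)
i=18: min(r-i=3, Z[1]=0)=0; Z[18]=0
i=19: min(r-i=2, Z[2]=0)=0; Z[19]=0
i=20: min(r-i=1, Z[3]=1)=1; Z[20]=3 grow→box=[20,23)
i=21: min(r-i=2, Z[1]=0)=0; Z[21]=0
i=22: min(r-i=1, Z[2]=0)=0; Z[22]=0
i=23: i≥r, start 0; Z[23]=0
i=24: i≥r, start 0; Z[24]=0
i=25: i≥r, start 0; Z[25]=1 grow→box=[25,26)
i=26: i≥r, start 0; Z[26]=1 grow→box=[26,27)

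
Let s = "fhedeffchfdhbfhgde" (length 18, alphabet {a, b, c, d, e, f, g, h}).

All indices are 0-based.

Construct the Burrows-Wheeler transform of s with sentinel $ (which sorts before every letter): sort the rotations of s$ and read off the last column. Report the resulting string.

ehfgefdhdfhe$bhdfcf

rank  rotation             last
    0  $fhedeffchfdhbfhgde  e
    1  bfhgde$fhedeffchfdh  h
    2  chfdhbfhgde$fhedeff  f
    3  de$fhedeffchfdhbfhg  g
    4  deffchfdhbfhgde$fhe  e
    5  dhbfhgde$fhedeffchf  f
    6  e$fhedeffchfdhbfhgd  d
    7  edeffchfdhbfhgde$fh  h
    8  effchfdhbfhgde$fhed  d
    9  fchfdhbfhgde$fhedef  f
   10  fdhbfhgde$fhedeffch  h
   11  ffchfdhbfhgde$fhede  e
   12  fhedeffchfdhbfhgde$  $
   13  fhgde$fhedeffchfdhb  b
   14  gde$fhedeffchfdhbfh  h
   15  hbfhgde$fhedeffchfd  d
   16  hedeffchfdhbfhgde$f  f
   17  hfdhbfhgde$fhedeffc  c
   18  hgde$fhedeffchfdhbf  f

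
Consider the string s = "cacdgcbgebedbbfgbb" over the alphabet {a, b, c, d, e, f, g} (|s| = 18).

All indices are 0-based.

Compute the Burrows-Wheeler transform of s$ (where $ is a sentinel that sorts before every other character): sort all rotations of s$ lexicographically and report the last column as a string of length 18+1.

rank  rotation             last
    0  $cacdgcbgebedbbfgbb  b
    1  acdgcbgebedbbfgbb$c  c
    2  b$cacdgcbgebedbbfgb  b
    3  bb$cacdgcbgebedbbfg  g
    4  bbfgbb$cacdgcbgebed  d
    5  bedbbfgbb$cacdgcbge  e
    6  bfgbb$cacdgcbgebedb  b
    7  bgebedbbfgbb$cacdgc  c
    8  cacdgcbgebedbbfgbb$  $
    9  cbgebedbbfgbb$cacdg  g
   10  cdgcbgebedbbfgbb$ca  a
   11  dbbfgbb$cacdgcbgebe  e
   12  dgcbgebedbbfgbb$cac  c
   13  ebedbbfgbb$cacdgcbg  g
   14  edbbfgbb$cacdgcbgeb  b
   15  fgbb$cacdgcbgebedbb  b
   16  gbb$cacdgcbgebedbbf  f
   17  gcbgebedbbfgbb$cacd  d
   18  gebedbbfgbb$cacdgcb  b

bcbgdebc$gaecgbbfdb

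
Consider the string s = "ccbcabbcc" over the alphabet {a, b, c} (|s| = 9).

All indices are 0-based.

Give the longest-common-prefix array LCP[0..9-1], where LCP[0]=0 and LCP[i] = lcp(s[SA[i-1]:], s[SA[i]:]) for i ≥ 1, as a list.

[0, 0, 1, 2, 0, 1, 1, 1, 2]

sorted suffixes:
  #0 SA[0]=4  'abbcc'
  #1 SA[1]=5  'bbcc'
  #2 SA[2]=2  'bcabbcc'
  #3 SA[3]=6  'bcc'
  #4 SA[4]=8  'c'
  #5 SA[5]=3  'cabbcc'
  #6 SA[6]=1  'cbcabbcc'
  #7 SA[7]=7  'cc'
  #8 SA[8]=0  'ccbcabbcc'

SA = [4, 5, 2, 6, 8, 3, 1, 7, 0]
[i] adj suffixes → lcp
  [1] 4/5 → 0 ('')
  [2] 5/2 → 1 ('b')
  [3] 2/6 → 2 ('bc')
  [4] 6/8 → 0 ('')
  [5] 8/3 → 1 ('c')
  [6] 3/1 → 1 ('c')
  [7] 1/7 → 1 ('c')
  [8] 7/0 → 2 ('cc')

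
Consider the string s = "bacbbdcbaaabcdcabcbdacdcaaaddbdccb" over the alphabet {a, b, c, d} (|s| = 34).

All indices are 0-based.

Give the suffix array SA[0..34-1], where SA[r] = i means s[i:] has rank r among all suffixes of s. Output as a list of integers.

[8, 24, 9, 25, 15, 10, 1, 20, 26, 33, 7, 0, 3, 16, 11, 18, 4, 29, 23, 14, 32, 6, 2, 17, 31, 21, 12, 19, 28, 22, 13, 5, 30, 27]

rank→(start, suffix):
  0 → (8, 'aaabcdcabcbdacdcaaaddbdccb')
  1 → (24, 'aaaddbdccb')
  2 → (9, 'aabcdcabcbdacdcaaaddbdccb')
  3 → (25, 'aaddbdccb')
  4 → (15, 'abcbdacdcaaaddbdccb')
  5 → (10, 'abcdcabcbdacdcaaaddbdccb')
  6 → (1, 'acbbdcbaaabcdcabcbdacdcaaaddbdccb')
  7 → (20, 'acdcaaaddbdccb')
  8 → (26, 'addbdccb')
  9 → (33, 'b')
  10 → (7, 'baaabcdcabcbdacdcaaaddbdccb')
  11 → (0, 'bacbbdcbaaabcdcabcbdacdcaaaddbdccb')
  12 → (3, 'bbdcbaaabcdcabcbdacdcaaaddbdccb')
  13 → (16, 'bcbdacdcaaaddbdccb')
  14 → (11, 'bcdcabcbdacdcaaaddbdccb')
  15 → (18, 'bdacdcaaaddbdccb')
  16 → (4, 'bdcbaaabcdcabcbdacdcaaaddbdccb')
  17 → (29, 'bdccb')
  18 → (23, 'caaaddbdccb')
  19 → (14, 'cabcbdacdcaaaddbdccb')
  20 → (32, 'cb')
  21 → (6, 'cbaaabcdcabcbdacdcaaaddbdccb')
  22 → (2, 'cbbdcbaaabcdcabcbdacdcaaaddbdccb')
  23 → (17, 'cbdacdcaaaddbdccb')
  24 → (31, 'ccb')
  25 → (21, 'cdcaaaddbdccb')
  26 → (12, 'cdcabcbdacdcaaaddbdccb')
  27 → (19, 'dacdcaaaddbdccb')
  28 → (28, 'dbdccb')
  29 → (22, 'dcaaaddbdccb')
  30 → (13, 'dcabcbdacdcaaaddbdccb')
  31 → (5, 'dcbaaabcdcabcbdacdcaaaddbdccb')
  32 → (30, 'dccb')
  33 → (27, 'ddbdccb')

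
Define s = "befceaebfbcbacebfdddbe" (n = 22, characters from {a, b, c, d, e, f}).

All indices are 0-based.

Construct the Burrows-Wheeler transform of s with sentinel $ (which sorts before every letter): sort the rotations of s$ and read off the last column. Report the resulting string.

ebecfd$eebfaddfbcacbbeb

rank  rotation                 last
    0  $befceaebfbcbacebfdddbe  e
    1  acebfdddbe$befceaebfbcb  b
    2  aebfbcbacebfdddbe$befce  e
    3  bacebfdddbe$befceaebfbc  c
    4  bcbacebfdddbe$befceaebf  f
    5  be$befceaebfbcbacebfddd  d
    6  befceaebfbcbacebfdddbe$  $
    7  bfbcbacebfdddbe$befceae  e
    8  bfdddbe$befceaebfbcbace  e
    9  cbacebfdddbe$befceaebfb  b
   10  ceaebfbcbacebfdddbe$bef  f
   11  cebfdddbe$befceaebfbcba  a
   12  dbe$befceaebfbcbacebfdd  d
   13  ddbe$befceaebfbcbacebfd  d
   14  dddbe$befceaebfbcbacebf  f
   15  e$befceaebfbcbacebfdddb  b
   16  eaebfbcbacebfdddbe$befc  c
   17  ebfbcbacebfdddbe$befcea  a
   18  ebfdddbe$befceaebfbcbac  c
   19  efceaebfbcbacebfdddbe$b  b
   20  fbcbacebfdddbe$befceaeb  b
   21  fceaebfbcbacebfdddbe$be  e
   22  fdddbe$befceaebfbcbaceb  b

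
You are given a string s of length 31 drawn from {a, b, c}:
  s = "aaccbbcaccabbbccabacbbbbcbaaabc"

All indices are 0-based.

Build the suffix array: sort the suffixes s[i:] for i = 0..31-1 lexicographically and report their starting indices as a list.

rank | idx | suffix
   0 |  26 | aaabc
   1 |  27 | aabc
   2 |   0 | aaccbbcaccabbbccabacbbbbcbaaabc
   3 |  16 | abacbbbbcbaaabc
   4 |  10 | abbbccabacbbbbcbaaabc
   5 |  28 | abc
   6 |  18 | acbbbbcbaaabc
   7 |   7 | accabbbccabacbbbbcbaaabc
   8 |   1 | accbbcaccabbbccabacbbbbcbaaabc
   9 |  25 | baaabc
  10 |  17 | bacbbbbcbaaabc
  11 |  20 | bbbbcbaaabc
  12 |  21 | bbbcbaaabc
  13 |  11 | bbbccabacbbbbcbaaabc
  14 |   4 | bbcaccabbbccabacbbbbcbaaabc
  15 |  22 | bbcbaaabc
  16 |  12 | bbccabacbbbbcbaaabc
  17 |  29 | bc
  18 |   5 | bcaccabbbccabacbbbbcbaaabc
  19 |  23 | bcbaaabc
  20 |  13 | bccabacbbbbcbaaabc
  21 |  30 | c
  22 |  15 | cabacbbbbcbaaabc
  23 |   9 | cabbbccabacbbbbcbaaabc
  24 |   6 | caccabbbccabacbbbbcbaaabc
  25 |  24 | cbaaabc
  26 |  19 | cbbbbcbaaabc
  27 |   3 | cbbcaccabbbccabacbbbbcbaaabc
  28 |  14 | ccabacbbbbcbaaabc
  29 |   8 | ccabbbccabacbbbbcbaaabc
  30 |   2 | ccbbcaccabbbccabacbbbbcbaaabc

[26, 27, 0, 16, 10, 28, 18, 7, 1, 25, 17, 20, 21, 11, 4, 22, 12, 29, 5, 23, 13, 30, 15, 9, 6, 24, 19, 3, 14, 8, 2]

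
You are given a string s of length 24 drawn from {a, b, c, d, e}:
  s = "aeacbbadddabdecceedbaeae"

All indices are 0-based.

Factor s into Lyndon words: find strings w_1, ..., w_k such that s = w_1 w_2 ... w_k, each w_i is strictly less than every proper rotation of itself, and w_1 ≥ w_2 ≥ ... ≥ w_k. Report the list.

emit factor 1: 'ae' (i=0, period=2)
emit factor 2: 'acbbaddd' (i=2, period=8)
emit factor 3: 'abdecceedbaeae' (i=10, period=14)

["ae", "acbbaddd", "abdecceedbaeae"]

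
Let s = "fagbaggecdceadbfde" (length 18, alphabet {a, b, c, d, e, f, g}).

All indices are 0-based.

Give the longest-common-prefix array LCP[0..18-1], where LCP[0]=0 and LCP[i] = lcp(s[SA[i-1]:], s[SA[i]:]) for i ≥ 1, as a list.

rank→(start, suffix):
  0 → (12, 'adbfde')
  1 → (1, 'agbaggecdceadbfde')
  2 → (4, 'aggecdceadbfde')
  3 → (3, 'baggecdceadbfde')
  4 → (14, 'bfde')
  5 → (8, 'cdceadbfde')
  6 → (10, 'ceadbfde')
  7 → (13, 'dbfde')
  8 → (9, 'dceadbfde')
  9 → (16, 'de')
  10 → (17, 'e')
  11 → (11, 'eadbfde')
  12 → (7, 'ecdceadbfde')
  13 → (0, 'fagbaggecdceadbfde')
  14 → (15, 'fde')
  15 → (2, 'gbaggecdceadbfde')
  16 → (6, 'gecdceadbfde')
  17 → (5, 'ggecdceadbfde')

SA = [12, 1, 4, 3, 14, 8, 10, 13, 9, 16, 17, 11, 7, 0, 15, 2, 6, 5]
rank  pair      lcp
   1  s[12:],s[1:]  1  'a'
   2  s[1:],s[4:]  2  'ag'
   3  s[4:],s[3:]  0  ''
   4  s[3:],s[14:]  1  'b'
   5  s[14:],s[8:]  0  ''
   6  s[8:],s[10:]  1  'c'
   7  s[10:],s[13:]  0  ''
   8  s[13:],s[9:]  1  'd'
   9  s[9:],s[16:]  1  'd'
  10  s[16:],s[17:]  0  ''
  11  s[17:],s[11:]  1  'e'
  12  s[11:],s[7:]  1  'e'
  13  s[7:],s[0:]  0  ''
  14  s[0:],s[15:]  1  'f'
  15  s[15:],s[2:]  0  ''
  16  s[2:],s[6:]  1  'g'
  17  s[6:],s[5:]  1  'g'

[0, 1, 2, 0, 1, 0, 1, 0, 1, 1, 0, 1, 1, 0, 1, 0, 1, 1]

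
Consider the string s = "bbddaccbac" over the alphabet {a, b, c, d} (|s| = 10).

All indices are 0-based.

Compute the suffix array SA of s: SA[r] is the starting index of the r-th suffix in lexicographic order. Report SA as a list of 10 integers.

rank→(start, suffix):
  0 → (8, 'ac')
  1 → (4, 'accbac')
  2 → (7, 'bac')
  3 → (0, 'bbddaccbac')
  4 → (1, 'bddaccbac')
  5 → (9, 'c')
  6 → (6, 'cbac')
  7 → (5, 'ccbac')
  8 → (3, 'daccbac')
  9 → (2, 'ddaccbac')

[8, 4, 7, 0, 1, 9, 6, 5, 3, 2]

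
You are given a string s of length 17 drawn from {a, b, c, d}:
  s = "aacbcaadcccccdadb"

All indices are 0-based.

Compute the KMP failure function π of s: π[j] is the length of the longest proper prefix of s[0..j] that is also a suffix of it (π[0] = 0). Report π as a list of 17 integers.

[0, 1, 0, 0, 0, 1, 2, 0, 0, 0, 0, 0, 0, 0, 1, 0, 0]

π[0] = 0
j=1 s[j]='a': π[1]=1 (border 'a')
j=2 s[j]='c': k: 1→0; π[2]=0 (border '')
j=3 s[j]='b': π[3]=0 (border '')
j=4 s[j]='c': π[4]=0 (border '')
j=5 s[j]='a': π[5]=1 (border 'a')
j=6 s[j]='a': π[6]=2 (border 'aa')
j=7 s[j]='d': k: 2→1→0; π[7]=0 (border '')
j=8 s[j]='c': π[8]=0 (border '')
j=9 s[j]='c': π[9]=0 (border '')
j=10 s[j]='c': π[10]=0 (border '')
j=11 s[j]='c': π[11]=0 (border '')
j=12 s[j]='c': π[12]=0 (border '')
j=13 s[j]='d': π[13]=0 (border '')
j=14 s[j]='a': π[14]=1 (border 'a')
j=15 s[j]='d': k: 1→0; π[15]=0 (border '')
j=16 s[j]='b': π[16]=0 (border '')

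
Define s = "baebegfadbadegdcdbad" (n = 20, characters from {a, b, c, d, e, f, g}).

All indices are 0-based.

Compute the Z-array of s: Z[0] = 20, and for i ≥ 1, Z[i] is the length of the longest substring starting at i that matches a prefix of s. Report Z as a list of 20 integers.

Z[0]=20
i=1: outside box; Z[1]=0
i=2: outside box; Z[2]=0
i=3: outside box; Z[3]=1 scan→box=[3,4)
i=4: outside box; Z[4]=0
i=5: outside box; Z[5]=0
i=6: outside box; Z[6]=0
i=7: outside box; Z[7]=0
i=8: outside box; Z[8]=0
i=9: outside box; Z[9]=2 scan→box=[9,11)
i=10: min(r-i=1, Z[1]=0)=0; Z[10]=0
i=11: outside box; Z[11]=0
i=12: outside box; Z[12]=0
i=13: outside box; Z[13]=0
i=14: outside box; Z[14]=0
i=15: outside box; Z[15]=0
i=16: outside box; Z[16]=0
i=17: outside box; Z[17]=2 scan→box=[17,19)
i=18: min(r-i=1, Z[1]=0)=0; Z[18]=0
i=19: outside box; Z[19]=0

[20, 0, 0, 1, 0, 0, 0, 0, 0, 2, 0, 0, 0, 0, 0, 0, 0, 2, 0, 0]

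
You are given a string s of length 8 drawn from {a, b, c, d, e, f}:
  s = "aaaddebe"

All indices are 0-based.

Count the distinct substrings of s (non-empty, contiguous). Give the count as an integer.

31

sorted suffixes:
  #0 SA[0]=0  'aaaddebe'
  #1 SA[1]=1  'aaddebe'
  #2 SA[2]=2  'addebe'
  #3 SA[3]=6  'be'
  #4 SA[4]=3  'ddebe'
  #5 SA[5]=4  'debe'
  #6 SA[6]=7  'e'
  #7 SA[7]=5  'ebe'

SA = [0, 1, 2, 6, 3, 4, 7, 5]
i: (SA[i-1],SA[i]) lcp shared
  1: (0,1) 2 'aa'
  2: (1,2) 1 'a'
  3: (2,6) 0 ''
  4: (6,3) 0 ''
  5: (3,4) 1 'd'
  6: (4,7) 0 ''
  7: (7,5) 1 'e'

n(n+1)/2 = 8·9/2 = 36
Σ LCP = 0 + 2 + 1 + 0 + 0 + 1 + 0 + 1 = 5
distinct = 36 − 5 = 31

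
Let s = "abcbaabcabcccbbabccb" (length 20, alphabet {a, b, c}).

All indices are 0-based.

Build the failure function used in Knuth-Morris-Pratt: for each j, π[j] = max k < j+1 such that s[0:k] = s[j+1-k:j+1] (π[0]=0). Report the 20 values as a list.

π[0] = 0
j=1 s[j]='b': π[1]=0 (border '')
j=2 s[j]='c': π[2]=0 (border '')
j=3 s[j]='b': π[3]=0 (border '')
j=4 s[j]='a': π[4]=1 (border 'a')
j=5 s[j]='a': k: 1→0; π[5]=1 (border 'a')
j=6 s[j]='b': π[6]=2 (border 'ab')
j=7 s[j]='c': π[7]=3 (border 'abc')
j=8 s[j]='a': k: 3→0; π[8]=1 (border 'a')
j=9 s[j]='b': π[9]=2 (border 'ab')
j=10 s[j]='c': π[10]=3 (border 'abc')
j=11 s[j]='c': k: 3→0; π[11]=0 (border '')
j=12 s[j]='c': π[12]=0 (border '')
j=13 s[j]='b': π[13]=0 (border '')
j=14 s[j]='b': π[14]=0 (border '')
j=15 s[j]='a': π[15]=1 (border 'a')
j=16 s[j]='b': π[16]=2 (border 'ab')
j=17 s[j]='c': π[17]=3 (border 'abc')
j=18 s[j]='c': k: 3→0; π[18]=0 (border '')
j=19 s[j]='b': π[19]=0 (border '')

[0, 0, 0, 0, 1, 1, 2, 3, 1, 2, 3, 0, 0, 0, 0, 1, 2, 3, 0, 0]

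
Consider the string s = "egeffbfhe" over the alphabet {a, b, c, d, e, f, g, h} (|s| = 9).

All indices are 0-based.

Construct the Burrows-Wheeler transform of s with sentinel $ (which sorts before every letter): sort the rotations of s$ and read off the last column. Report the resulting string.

efhg$febef

rank  rotation    last
    0  $egeffbfhe  e
    1  bfhe$egeff  f
    2  e$egeffbfh  h
    3  effbfhe$eg  g
    4  egeffbfhe$  $
    5  fbfhe$egef  f
    6  ffbfhe$ege  e
    7  fhe$egeffb  b
    8  geffbfhe$e  e
    9  he$egeffbf  f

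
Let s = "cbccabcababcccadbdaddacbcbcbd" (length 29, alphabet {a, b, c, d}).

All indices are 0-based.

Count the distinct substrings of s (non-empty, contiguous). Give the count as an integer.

386

rank→(start, suffix):
  0 → (7, 'ababcccadbdaddacbcbcbd')
  1 → (4, 'abcababcccadbdaddacbcbcbd')
  2 → (9, 'abcccadbdaddacbcbcbd')
  3 → (21, 'acbcbcbd')
  4 → (14, 'adbdaddacbcbcbd')
  5 → (18, 'addacbcbcbd')
  6 → (8, 'babcccadbdaddacbcbcbd')
  7 → (5, 'bcababcccadbdaddacbcbcbd')
  8 → (23, 'bcbcbd')
  9 → (25, 'bcbd')
  10 → (1, 'bccabcababcccadbdaddacbcbcbd')
  11 → (10, 'bcccadbdaddacbcbcbd')
  12 → (27, 'bd')
  13 → (16, 'bdaddacbcbcbd')
  14 → (6, 'cababcccadbdaddacbcbcbd')
  15 → (3, 'cabcababcccadbdaddacbcbcbd')
  16 → (13, 'cadbdaddacbcbcbd')
  17 → (22, 'cbcbcbd')
  18 → (24, 'cbcbd')
  19 → (0, 'cbccabcababcccadbdaddacbcbcbd')
  20 → (26, 'cbd')
  21 → (2, 'ccabcababcccadbdaddacbcbcbd')
  22 → (12, 'ccadbdaddacbcbcbd')
  23 → (11, 'cccadbdaddacbcbcbd')
  24 → (28, 'd')
  25 → (20, 'dacbcbcbd')
  26 → (17, 'daddacbcbcbd')
  27 → (15, 'dbdaddacbcbcbd')
  28 → (19, 'ddacbcbcbd')

SA = [7, 4, 9, 21, 14, 18, 8, 5, 23, 25, 1, 10, 27, 16, 6, 3, 13, 22, 24, 0, 26, 2, 12, 11, 28, 20, 17, 15, 19]
rank  pair      lcp
   1  s[7:],s[4:]  2  'ab'
   2  s[4:],s[9:]  3  'abc'
   3  s[9:],s[21:]  1  'a'
   4  s[21:],s[14:]  1  'a'
   5  s[14:],s[18:]  2  'ad'
   6  s[18:],s[8:]  0  ''
   7  s[8:],s[5:]  1  'b'
   8  s[5:],s[23:]  2  'bc'
   9  s[23:],s[25:]  3  'bcb'
  10  s[25:],s[1:]  2  'bc'
  11  s[1:],s[10:]  3  'bcc'
  12  s[10:],s[27:]  1  'b'
  13  s[27:],s[16:]  2  'bd'
  14  s[16:],s[6:]  0  ''
  15  s[6:],s[3:]  3  'cab'
  16  s[3:],s[13:]  2  'ca'
  17  s[13:],s[22:]  1  'c'
  18  s[22:],s[24:]  4  'cbcb'
  19  s[24:],s[0:]  3  'cbc'
  20  s[0:],s[26:]  2  'cb'
  21  s[26:],s[2:]  1  'c'
  22  s[2:],s[12:]  3  'cca'
  23  s[12:],s[11:]  2  'cc'
  24  s[11:],s[28:]  0  ''
  25  s[28:],s[20:]  1  'd'
  26  s[20:],s[17:]  2  'da'
  27  s[17:],s[15:]  1  'd'
  28  s[15:],s[19:]  1  'd'

n(n+1)/2 = 29·30/2 = 435
Σ LCP = 0 + 2 + 3 + 1 + 1 + 2 + 0 + 1 + 2 + 3 + 2 + 3 + 1 + 2 + 0 + 3 + 2 + 1 + 4 + 3 + 2 + 1 + 3 + 2 + 0 + 1 + 2 + 1 + 1 = 49
distinct = 435 − 49 = 386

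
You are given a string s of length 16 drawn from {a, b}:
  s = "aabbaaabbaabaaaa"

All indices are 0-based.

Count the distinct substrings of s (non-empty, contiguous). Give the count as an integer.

96

rank→(start, suffix):
  0 → (15, 'a')
  1 → (14, 'aa')
  2 → (13, 'aaa')
  3 → (12, 'aaaa')
  4 → (4, 'aaabbaabaaaa')
  5 → (9, 'aabaaaa')
  6 → (0, 'aabbaaabbaabaaaa')
  7 → (5, 'aabbaabaaaa')
  8 → (10, 'abaaaa')
  9 → (1, 'abbaaabbaabaaaa')
  10 → (6, 'abbaabaaaa')
  11 → (11, 'baaaa')
  12 → (3, 'baaabbaabaaaa')
  13 → (8, 'baabaaaa')
  14 → (2, 'bbaaabbaabaaaa')
  15 → (7, 'bbaabaaaa')

SA = [15, 14, 13, 12, 4, 9, 0, 5, 10, 1, 6, 11, 3, 8, 2, 7]
[i] adj suffixes → lcp
  [1] 15/14 → 1 ('a')
  [2] 14/13 → 2 ('aa')
  [3] 13/12 → 3 ('aaa')
  [4] 12/4 → 3 ('aaa')
  [5] 4/9 → 2 ('aa')
  [6] 9/0 → 3 ('aab')
  [7] 0/5 → 6 ('aabbaa')
  [8] 5/10 → 1 ('a')
  [9] 10/1 → 2 ('ab')
  [10] 1/6 → 5 ('abbaa')
  [11] 6/11 → 0 ('')
  [12] 11/3 → 4 ('baaa')
  [13] 3/8 → 3 ('baa')
  [14] 8/2 → 1 ('b')
  [15] 2/7 → 4 ('bbaa')

n(n+1)/2 = 16·17/2 = 136
Σ LCP = 0 + 1 + 2 + 3 + 3 + 2 + 3 + 6 + 1 + 2 + 5 + 0 + 4 + 3 + 1 + 4 = 40
distinct = 136 − 40 = 96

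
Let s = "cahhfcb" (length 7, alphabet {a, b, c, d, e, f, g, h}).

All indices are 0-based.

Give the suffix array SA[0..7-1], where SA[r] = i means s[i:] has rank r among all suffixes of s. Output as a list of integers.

[1, 6, 0, 5, 4, 3, 2]

rank→(start, suffix):
  0 → (1, 'ahhfcb')
  1 → (6, 'b')
  2 → (0, 'cahhfcb')
  3 → (5, 'cb')
  4 → (4, 'fcb')
  5 → (3, 'hfcb')
  6 → (2, 'hhfcb')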